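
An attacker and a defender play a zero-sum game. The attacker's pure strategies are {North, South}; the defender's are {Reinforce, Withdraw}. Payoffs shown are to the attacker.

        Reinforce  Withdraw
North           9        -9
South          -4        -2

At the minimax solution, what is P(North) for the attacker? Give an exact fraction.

1/10

Row minima: North → -9, South → -4; maximin = -4.
Column maxima: Reinforce → 9, Withdraw → -2; minimax = -2.
-4 ≠ -2, so there is no saddle point; optimal play is mixed.
Let the attacker play North with probability p. Expected payoff against Reinforce: 9p + (-4)(1−p) = 13p − 4; against Withdraw: (-9)p + (-2)(1−p) = −7p − 2.
Setting these equal: 13p − 4 = −7p − 2 ⇒ 20p = 2 ⇒ p = 1/10, and the value is (13)·(1/10) − 4 = -27/10.
For the defender: with q = P(Reinforce), equating North's and South's payoffs gives 18q − 9 = −2q − 2 ⇒ q = 7/20.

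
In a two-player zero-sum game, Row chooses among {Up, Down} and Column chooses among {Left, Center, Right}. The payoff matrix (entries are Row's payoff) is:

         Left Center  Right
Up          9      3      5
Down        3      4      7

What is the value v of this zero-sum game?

Row minima: Up → 3, Down → 3; maximin = 3.
Column maxima: Left → 9, Center → 4, Right → 7; minimax = 4.
3 ≠ 4, so there is no saddle point; optimal play is mixed.
Right is strictly dominated by Center (it gives Row strictly more in every row), so Column never plays it.
On the remaining 2×2 (Up, Down vs Left, Center):
Let Row play Up with probability p. Expected payoff against Left: 9p + 3(1−p) = 6p + 3; against Center: 3p + 4(1−p) = −p + 4.
Setting these equal: 6p + 3 = −p + 4 ⇒ 7p = 1 ⇒ p = 1/7, and the value is (6)·(1/7) + 3 = 27/7.
For Column: with q = P(Left), equating Up's and Down's payoffs gives 6q + 3 = −q + 4 ⇒ q = 1/7.

27/7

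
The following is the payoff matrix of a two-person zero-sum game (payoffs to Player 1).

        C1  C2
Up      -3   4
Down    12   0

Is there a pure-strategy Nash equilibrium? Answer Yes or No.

No

Row minima: Up → -3, Down → 0; maximin = 0.
Column maxima: C1 → 12, C2 → 4; minimax = 4.
0 ≠ 4, so no pure-strategy equilibrium exists.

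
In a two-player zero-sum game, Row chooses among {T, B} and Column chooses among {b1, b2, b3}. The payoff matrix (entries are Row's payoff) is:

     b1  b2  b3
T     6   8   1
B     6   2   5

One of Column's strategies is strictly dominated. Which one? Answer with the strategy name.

b3 holds Row's payoff strictly below b1 in every row: 1 < 6, 5 < 6.
So b1 is strictly dominated for Column.

b1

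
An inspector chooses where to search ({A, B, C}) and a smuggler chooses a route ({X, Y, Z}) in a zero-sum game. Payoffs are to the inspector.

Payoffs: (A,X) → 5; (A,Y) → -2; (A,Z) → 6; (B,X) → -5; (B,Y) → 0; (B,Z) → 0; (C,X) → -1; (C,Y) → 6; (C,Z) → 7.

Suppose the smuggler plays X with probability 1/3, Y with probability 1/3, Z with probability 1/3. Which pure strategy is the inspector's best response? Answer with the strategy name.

Expected payoff of A: (1/3)·5 + (1/3)·(-2) + (1/3)·6 = 3.
Expected payoff of B: (1/3)·(-5) + (1/3)·0 + (1/3)·0 = -5/3.
Expected payoff of C: (1/3)·(-1) + (1/3)·6 + (1/3)·7 = 4.
The largest is 4, so the inspector's best response is C.

C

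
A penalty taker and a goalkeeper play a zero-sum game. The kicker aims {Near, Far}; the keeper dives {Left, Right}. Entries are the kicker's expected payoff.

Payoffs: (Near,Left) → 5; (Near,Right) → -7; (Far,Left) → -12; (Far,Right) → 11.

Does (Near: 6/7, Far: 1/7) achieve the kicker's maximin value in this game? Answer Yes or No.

Against Left this mix gives (6/7)·5 + (1/7)·(-12) = 18/7.
Against Right this mix gives (6/7)·(-7) + (1/7)·11 = -31/7.
The keeper will play Right, holding the kicker to -31/7. Shifting weight toward the row that does better against Right would raise this floor (the equalizing mix achieves -29/35 against both Right and Left), so the proposed strategy is not optimal.

No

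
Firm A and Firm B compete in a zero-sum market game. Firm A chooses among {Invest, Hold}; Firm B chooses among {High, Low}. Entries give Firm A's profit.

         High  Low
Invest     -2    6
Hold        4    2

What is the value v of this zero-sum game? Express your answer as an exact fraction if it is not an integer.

14/5

Row minima: Invest → -2, Hold → 2; maximin = 2.
Column maxima: High → 4, Low → 6; minimax = 4.
2 ≠ 4, so there is no saddle point; optimal play is mixed.
Let Firm A play Invest with probability p. Expected payoff against High: (-2)p + 4(1−p) = −6p + 4; against Low: 6p + 2(1−p) = 4p + 2.
Setting these equal: −6p + 4 = 4p + 2 ⇒ −10p = -2 ⇒ p = 1/5, and the value is (-6)·(1/5) + 4 = 14/5.
For Firm B: with q = P(High), equating Invest's and Hold's payoffs gives −8q + 6 = 2q + 2 ⇒ q = 2/5.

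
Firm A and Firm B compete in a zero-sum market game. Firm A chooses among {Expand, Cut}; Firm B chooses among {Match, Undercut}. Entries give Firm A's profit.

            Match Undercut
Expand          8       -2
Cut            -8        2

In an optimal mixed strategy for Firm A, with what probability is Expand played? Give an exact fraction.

Row minima: Expand → -2, Cut → -8; maximin = -2.
Column maxima: Match → 8, Undercut → 2; minimax = 2.
-2 ≠ 2, so there is no saddle point; optimal play is mixed.
Let Firm A play Expand with probability p. Expected payoff against Match: 8p + (-8)(1−p) = 16p − 8; against Undercut: (-2)p + 2(1−p) = −4p + 2.
Setting these equal: 16p − 8 = −4p + 2 ⇒ 20p = 10 ⇒ p = 1/2, and the value is (16)·(1/2) − 8 = 0.
For Firm B: with q = P(Match), equating Expand's and Cut's payoffs gives 10q − 2 = −10q + 2 ⇒ q = 1/5.

1/2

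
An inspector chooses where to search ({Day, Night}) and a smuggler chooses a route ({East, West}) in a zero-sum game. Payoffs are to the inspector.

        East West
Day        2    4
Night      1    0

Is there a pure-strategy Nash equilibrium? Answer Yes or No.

Yes

Row minima: Day → 2, Night → 0; maximin = 2.
Column maxima: East → 2, West → 4; minimax = 2.
maximin = minimax = 2, so a saddle point exists.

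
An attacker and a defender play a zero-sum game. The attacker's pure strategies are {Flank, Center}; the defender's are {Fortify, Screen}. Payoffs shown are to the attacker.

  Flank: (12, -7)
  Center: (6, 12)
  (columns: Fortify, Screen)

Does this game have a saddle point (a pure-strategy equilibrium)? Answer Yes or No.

Row minima: Flank → -7, Center → 6; maximin = 6.
Column maxima: Fortify → 12, Screen → 12; minimax = 12.
6 ≠ 12, so no pure-strategy equilibrium exists.

No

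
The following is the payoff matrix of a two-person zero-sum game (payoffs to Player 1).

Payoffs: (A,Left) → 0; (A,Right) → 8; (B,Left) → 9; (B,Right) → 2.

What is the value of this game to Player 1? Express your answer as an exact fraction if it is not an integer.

Row minima: A → 0, B → 2; maximin = 2.
Column maxima: Left → 9, Right → 8; minimax = 8.
2 ≠ 8, so there is no saddle point; optimal play is mixed.
Let Player 1 play A with probability p. Expected payoff against Left: 0p + 9(1−p) = −9p + 9; against Right: 8p + 2(1−p) = 6p + 2.
Setting these equal: −9p + 9 = 6p + 2 ⇒ −15p = -7 ⇒ p = 7/15, and the value is (-9)·(7/15) + 9 = 24/5.
For Player 2: with q = P(Left), equating A's and B's payoffs gives −8q + 8 = 7q + 2 ⇒ q = 2/5.

24/5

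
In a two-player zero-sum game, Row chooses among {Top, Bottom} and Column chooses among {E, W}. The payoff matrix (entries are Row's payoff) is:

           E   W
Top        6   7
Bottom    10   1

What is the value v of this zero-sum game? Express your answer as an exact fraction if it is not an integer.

32/5

Row minima: Top → 6, Bottom → 1; maximin = 6.
Column maxima: E → 10, W → 7; minimax = 7.
6 ≠ 7, so there is no saddle point; optimal play is mixed.
Let Row play Top with probability p. Expected payoff against E: 6p + 10(1−p) = −4p + 10; against W: 7p + 1(1−p) = 6p + 1.
Setting these equal: −4p + 10 = 6p + 1 ⇒ −10p = -9 ⇒ p = 9/10, and the value is (-4)·(9/10) + 10 = 32/5.
For Column: with q = P(E), equating Top's and Bottom's payoffs gives −q + 7 = 9q + 1 ⇒ q = 3/5.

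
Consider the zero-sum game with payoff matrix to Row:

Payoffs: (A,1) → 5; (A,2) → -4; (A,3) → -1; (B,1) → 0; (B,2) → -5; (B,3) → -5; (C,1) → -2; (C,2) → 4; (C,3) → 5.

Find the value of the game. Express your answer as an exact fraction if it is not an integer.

4/5

Row minima: A → -4, B → -5, C → -2; maximin = -2.
Column maxima: 1 → 5, 2 → 4, 3 → 5; minimax = 4.
-2 ≠ 4, so there is no saddle point; optimal play is mixed.
B is strictly dominated by A, so Row never plays it.
With B eliminated, 3 is strictly dominated by 2 (it gives Row strictly more in every remaining row), so Column never plays it.
On the remaining 2×2 (A, C vs 1, 2):
Let Row play A with probability p. Expected payoff against 1: 5p + (-2)(1−p) = 7p − 2; against 2: (-4)p + 4(1−p) = −8p + 4.
Setting these equal: 7p − 2 = −8p + 4 ⇒ 15p = 6 ⇒ p = 2/5, and the value is (7)·(2/5) − 2 = 4/5.
For Column: with q = P(1), equating A's and C's payoffs gives 9q − 4 = −6q + 4 ⇒ q = 8/15.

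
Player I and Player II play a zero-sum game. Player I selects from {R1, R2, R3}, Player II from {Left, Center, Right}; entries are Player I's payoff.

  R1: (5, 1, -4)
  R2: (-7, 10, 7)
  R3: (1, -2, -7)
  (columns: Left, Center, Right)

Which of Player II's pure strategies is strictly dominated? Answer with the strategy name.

Center

Right holds Player I's payoff strictly below Center in every row: -4 < 1, 7 < 10, -7 < -2.
So Center is strictly dominated for Player II.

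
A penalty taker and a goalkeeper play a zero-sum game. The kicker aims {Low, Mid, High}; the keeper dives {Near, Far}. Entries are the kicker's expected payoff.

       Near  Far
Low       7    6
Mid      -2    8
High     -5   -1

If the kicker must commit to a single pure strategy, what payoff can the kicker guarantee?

6

Row minima: Low → 6, Mid → -2, High → -5.
The best of these is 6.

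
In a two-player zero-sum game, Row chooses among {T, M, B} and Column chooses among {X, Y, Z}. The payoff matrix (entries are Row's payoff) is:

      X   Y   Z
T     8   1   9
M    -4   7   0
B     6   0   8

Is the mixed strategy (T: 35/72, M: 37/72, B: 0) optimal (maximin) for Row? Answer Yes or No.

No

Against X this mix gives (35/72)·8 + (37/72)·(-4) = 11/6.
Against Y this mix gives (35/72)·1 + (37/72)·7 = 49/12.
Against Z this mix gives (35/72)·9 + (37/72)·0 = 35/8.
Column will play X, holding Row to 11/6. Shifting weight toward the row that does better against X would raise this floor (the equalizing mix achieves 10/3 against both X and Y), so the proposed strategy is not optimal.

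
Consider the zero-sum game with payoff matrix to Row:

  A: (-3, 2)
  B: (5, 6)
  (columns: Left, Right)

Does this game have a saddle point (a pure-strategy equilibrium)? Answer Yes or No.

Row minima: A → -3, B → 5; maximin = 5.
Column maxima: Left → 5, Right → 6; minimax = 5.
maximin = minimax = 5, so a saddle point exists.

Yes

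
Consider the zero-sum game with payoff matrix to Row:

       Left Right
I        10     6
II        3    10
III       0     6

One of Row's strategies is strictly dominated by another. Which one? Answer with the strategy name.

II gives a strictly higher payoff than III against every column: 3 > 0, 10 > 6.
So III is strictly dominated and Row never plays it.

III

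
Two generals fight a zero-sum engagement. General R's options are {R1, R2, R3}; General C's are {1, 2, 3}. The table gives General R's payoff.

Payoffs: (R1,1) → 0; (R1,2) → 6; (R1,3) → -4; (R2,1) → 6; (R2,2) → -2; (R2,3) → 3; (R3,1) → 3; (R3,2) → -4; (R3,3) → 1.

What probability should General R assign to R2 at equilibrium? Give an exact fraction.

Row minima: R1 → -4, R2 → -2, R3 → -4; maximin = -2.
Column maxima: 1 → 6, 2 → 6, 3 → 3; minimax = 3.
-2 ≠ 3, so there is no saddle point; optimal play is mixed.
R3 is strictly dominated by R2, so General R never plays it.
1 is strictly dominated by 3 (it gives General R strictly more in every row), so General C never plays it.
On the remaining 2×2 (R1, R2 vs 2, 3):
Let General R play R1 with probability p. Expected payoff against 2: 6p + (-2)(1−p) = 8p − 2; against 3: (-4)p + 3(1−p) = −7p + 3.
Setting these equal: 8p − 2 = −7p + 3 ⇒ 15p = 5 ⇒ p = 1/3, and the value is (8)·(1/3) − 2 = 2/3.
For General C: with q = P(2), equating R1's and R2's payoffs gives 10q − 4 = −5q + 3 ⇒ q = 7/15.

2/3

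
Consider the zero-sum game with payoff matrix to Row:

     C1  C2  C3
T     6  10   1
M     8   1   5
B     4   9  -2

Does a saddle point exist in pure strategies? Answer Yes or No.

No

Row minima: T → 1, M → 1, B → -2; maximin = 1.
Column maxima: C1 → 8, C2 → 10, C3 → 5; minimax = 5.
1 ≠ 5, so no pure-strategy equilibrium exists.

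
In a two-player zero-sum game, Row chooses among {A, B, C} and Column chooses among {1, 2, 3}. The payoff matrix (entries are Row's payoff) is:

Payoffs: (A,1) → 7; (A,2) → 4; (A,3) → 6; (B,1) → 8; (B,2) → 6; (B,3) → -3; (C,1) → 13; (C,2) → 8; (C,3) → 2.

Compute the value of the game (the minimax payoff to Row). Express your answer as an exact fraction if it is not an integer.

5

Row minima: A → 4, B → -3, C → 2; maximin = 4.
Column maxima: 1 → 13, 2 → 8, 3 → 6; minimax = 6.
4 ≠ 6, so there is no saddle point; optimal play is mixed.
B is strictly dominated by C, so Row never plays it.
1 is strictly dominated by 2 (it gives Row strictly more in every row), so Column never plays it.
On the remaining 2×2 (A, C vs 2, 3):
Let Row play A with probability p. Expected payoff against 2: 4p + 8(1−p) = −4p + 8; against 3: 6p + 2(1−p) = 4p + 2.
Setting these equal: −4p + 8 = 4p + 2 ⇒ −8p = -6 ⇒ p = 3/4, and the value is (-4)·(3/4) + 8 = 5.
For Column: with q = P(2), equating A's and C's payoffs gives −2q + 6 = 6q + 2 ⇒ q = 1/2.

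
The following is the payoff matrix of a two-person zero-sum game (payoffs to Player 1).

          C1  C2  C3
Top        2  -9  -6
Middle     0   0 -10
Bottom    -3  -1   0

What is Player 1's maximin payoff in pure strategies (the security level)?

Row minima: Top → -9, Middle → -10, Bottom → -3.
The best of these is -3.

-3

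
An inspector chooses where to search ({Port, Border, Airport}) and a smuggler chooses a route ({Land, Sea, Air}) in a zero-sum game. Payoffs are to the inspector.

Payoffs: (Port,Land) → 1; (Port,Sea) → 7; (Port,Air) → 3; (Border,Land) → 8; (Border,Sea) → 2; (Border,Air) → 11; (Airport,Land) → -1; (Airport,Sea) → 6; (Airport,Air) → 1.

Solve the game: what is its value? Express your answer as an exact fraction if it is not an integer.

Row minima: Port → 1, Border → 2, Airport → -1; maximin = 2.
Column maxima: Land → 8, Sea → 7, Air → 11; minimax = 7.
2 ≠ 7, so there is no saddle point; optimal play is mixed.
Airport is strictly dominated by Port, so the inspector never plays it.
Air is strictly dominated by Land (it gives the inspector strictly more in every row), so the smuggler never plays it.
On the remaining 2×2 (Port, Border vs Land, Sea):
Let the inspector play Port with probability p. Expected payoff against Land: 1p + 8(1−p) = −7p + 8; against Sea: 7p + 2(1−p) = 5p + 2.
Setting these equal: −7p + 8 = 5p + 2 ⇒ −12p = -6 ⇒ p = 1/2, and the value is (-7)·(1/2) + 8 = 9/2.
For the smuggler: with q = P(Land), equating Port's and Border's payoffs gives −6q + 7 = 6q + 2 ⇒ q = 5/12.

9/2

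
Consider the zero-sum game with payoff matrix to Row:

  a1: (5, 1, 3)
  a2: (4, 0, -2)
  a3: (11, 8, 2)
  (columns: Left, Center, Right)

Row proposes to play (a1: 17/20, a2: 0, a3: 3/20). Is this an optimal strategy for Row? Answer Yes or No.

Against Left this mix gives (17/20)·5 + (3/20)·11 = 59/10.
Against Center this mix gives (17/20)·1 + (3/20)·8 = 41/20.
Against Right this mix gives (17/20)·3 + (3/20)·2 = 57/20.
Column will play Center, holding Row to 41/20. Shifting weight toward the row that does better against Center would raise this floor (the equalizing mix achieves 11/4 against both Center and Right), so the proposed strategy is not optimal.

No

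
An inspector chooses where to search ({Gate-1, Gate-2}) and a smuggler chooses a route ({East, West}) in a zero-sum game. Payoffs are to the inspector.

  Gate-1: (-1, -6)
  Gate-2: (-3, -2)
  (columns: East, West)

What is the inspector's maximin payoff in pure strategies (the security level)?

Row minima: Gate-1 → -6, Gate-2 → -3.
The best of these is -3.

-3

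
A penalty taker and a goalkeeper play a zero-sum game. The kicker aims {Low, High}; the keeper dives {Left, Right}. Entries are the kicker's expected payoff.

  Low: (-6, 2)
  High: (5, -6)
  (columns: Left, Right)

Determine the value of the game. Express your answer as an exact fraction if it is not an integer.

Row minima: Low → -6, High → -6; maximin = -6.
Column maxima: Left → 5, Right → 2; minimax = 2.
-6 ≠ 2, so there is no saddle point; optimal play is mixed.
Let the kicker play Low with probability p. Expected payoff against Left: (-6)p + 5(1−p) = −11p + 5; against Right: 2p + (-6)(1−p) = 8p − 6.
Setting these equal: −11p + 5 = 8p − 6 ⇒ −19p = -11 ⇒ p = 11/19, and the value is (-11)·(11/19) + 5 = -26/19.
For the keeper: with q = P(Left), equating Low's and High's payoffs gives −8q + 2 = 11q − 6 ⇒ q = 8/19.

-26/19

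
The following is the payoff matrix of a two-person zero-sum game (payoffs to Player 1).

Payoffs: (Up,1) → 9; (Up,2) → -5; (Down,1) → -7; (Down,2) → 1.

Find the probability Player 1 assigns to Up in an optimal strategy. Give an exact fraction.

4/11

Row minima: Up → -5, Down → -7; maximin = -5.
Column maxima: 1 → 9, 2 → 1; minimax = 1.
-5 ≠ 1, so there is no saddle point; optimal play is mixed.
Let Player 1 play Up with probability p. Expected payoff against 1: 9p + (-7)(1−p) = 16p − 7; against 2: (-5)p + 1(1−p) = −6p + 1.
Setting these equal: 16p − 7 = −6p + 1 ⇒ 22p = 8 ⇒ p = 4/11, and the value is (16)·(4/11) − 7 = -13/11.
For Player 2: with q = P(1), equating Up's and Down's payoffs gives 14q − 5 = −8q + 1 ⇒ q = 3/11.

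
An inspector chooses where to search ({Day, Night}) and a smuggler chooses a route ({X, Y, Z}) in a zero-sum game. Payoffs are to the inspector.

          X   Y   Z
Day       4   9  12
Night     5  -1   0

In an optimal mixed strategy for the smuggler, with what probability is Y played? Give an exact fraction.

Row minima: Day → 4, Night → -1; maximin = 4.
Column maxima: X → 5, Y → 9, Z → 12; minimax = 5.
4 ≠ 5, so there is no saddle point; optimal play is mixed.
Z is strictly dominated by Y (it gives the inspector strictly more in every row), so the smuggler never plays it.
On the remaining 2×2 (Day, Night vs X, Y):
Let the inspector play Day with probability p. Expected payoff against X: 4p + 5(1−p) = −p + 5; against Y: 9p + (-1)(1−p) = 10p − 1.
Setting these equal: −p + 5 = 10p − 1 ⇒ −11p = -6 ⇒ p = 6/11, and the value is (-1)·(6/11) + 5 = 49/11.
For the smuggler: with q = P(X), equating Day's and Night's payoffs gives −5q + 9 = 6q − 1 ⇒ q = 10/11.

1/11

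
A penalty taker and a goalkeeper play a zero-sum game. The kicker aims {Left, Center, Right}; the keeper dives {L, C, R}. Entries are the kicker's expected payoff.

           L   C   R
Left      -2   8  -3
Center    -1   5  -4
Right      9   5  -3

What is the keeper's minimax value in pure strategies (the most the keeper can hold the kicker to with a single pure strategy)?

-3

Column maxima: L → 9, C → 8, R → -3.
The smallest of these is -3.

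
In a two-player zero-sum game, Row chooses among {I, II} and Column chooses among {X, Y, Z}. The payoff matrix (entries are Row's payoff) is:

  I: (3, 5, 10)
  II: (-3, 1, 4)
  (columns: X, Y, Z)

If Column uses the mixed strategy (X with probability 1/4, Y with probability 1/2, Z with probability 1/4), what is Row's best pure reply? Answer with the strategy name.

I

Expected payoff of I: (1/4)·3 + (1/2)·5 + (1/4)·10 = 23/4.
Expected payoff of II: (1/4)·(-3) + (1/2)·1 + (1/4)·4 = 3/4.
The largest is 23/4, so Row's best response is I.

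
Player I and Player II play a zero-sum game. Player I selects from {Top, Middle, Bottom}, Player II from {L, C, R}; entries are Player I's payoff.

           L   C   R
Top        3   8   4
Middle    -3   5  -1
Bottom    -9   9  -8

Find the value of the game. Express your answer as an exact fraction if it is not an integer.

Row minima: Top → 3, Middle → -3, Bottom → -9; maximin = 3.
Column maxima: L → 3, C → 9, R → 4; minimax = 3.
Since maximin = minimax = 3, there is a saddle point and the value is 3.

3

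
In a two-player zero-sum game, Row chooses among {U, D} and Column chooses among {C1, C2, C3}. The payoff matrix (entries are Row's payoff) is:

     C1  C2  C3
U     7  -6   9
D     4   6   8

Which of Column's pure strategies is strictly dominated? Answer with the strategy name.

C3

C1 holds Row's payoff strictly below C3 in every row: 7 < 9, 4 < 8.
So C3 is strictly dominated for Column.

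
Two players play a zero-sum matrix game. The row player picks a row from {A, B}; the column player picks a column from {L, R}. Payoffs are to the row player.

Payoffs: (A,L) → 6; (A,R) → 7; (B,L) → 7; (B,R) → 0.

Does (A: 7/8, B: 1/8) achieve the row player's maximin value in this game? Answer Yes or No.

Against L this mix gives (7/8)·6 + (1/8)·7 = 49/8.
Against R this mix gives (7/8)·7 + (1/8)·0 = 49/8.
All of the column player's active replies (L, R) yield 49/8, and no column does worse for the row player. The mix makes the column player indifferent and guarantees 49/8, so it is optimal.

Yes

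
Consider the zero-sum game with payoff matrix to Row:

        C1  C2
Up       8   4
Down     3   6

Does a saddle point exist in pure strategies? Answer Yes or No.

Row minima: Up → 4, Down → 3; maximin = 4.
Column maxima: C1 → 8, C2 → 6; minimax = 6.
4 ≠ 6, so no pure-strategy equilibrium exists.

No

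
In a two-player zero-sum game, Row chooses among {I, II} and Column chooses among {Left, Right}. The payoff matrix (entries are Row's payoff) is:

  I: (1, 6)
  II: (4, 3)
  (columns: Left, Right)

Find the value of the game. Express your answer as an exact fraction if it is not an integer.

7/2

Row minima: I → 1, II → 3; maximin = 3.
Column maxima: Left → 4, Right → 6; minimax = 4.
3 ≠ 4, so there is no saddle point; optimal play is mixed.
Let Row play I with probability p. Expected payoff against Left: 1p + 4(1−p) = −3p + 4; against Right: 6p + 3(1−p) = 3p + 3.
Setting these equal: −3p + 4 = 3p + 3 ⇒ −6p = -1 ⇒ p = 1/6, and the value is (-3)·(1/6) + 4 = 7/2.
For Column: with q = P(Left), equating I's and II's payoffs gives −5q + 6 = q + 3 ⇒ q = 1/2.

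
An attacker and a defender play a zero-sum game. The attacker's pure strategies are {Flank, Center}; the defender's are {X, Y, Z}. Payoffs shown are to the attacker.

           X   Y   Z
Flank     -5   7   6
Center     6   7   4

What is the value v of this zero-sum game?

Row minima: Flank → -5, Center → 4; maximin = 4.
Column maxima: X → 6, Y → 7, Z → 6; minimax = 6.
4 ≠ 6, so there is no saddle point; optimal play is mixed.
Y is strictly dominated by X (it gives the attacker strictly more in every row), so the defender never plays it.
On the remaining 2×2 (Flank, Center vs X, Z):
Let the attacker play Flank with probability p. Expected payoff against X: (-5)p + 6(1−p) = −11p + 6; against Z: 6p + 4(1−p) = 2p + 4.
Setting these equal: −11p + 6 = 2p + 4 ⇒ −13p = -2 ⇒ p = 2/13, and the value is (-11)·(2/13) + 6 = 56/13.
For the defender: with q = P(X), equating Flank's and Center's payoffs gives −11q + 6 = 2q + 4 ⇒ q = 2/13.

56/13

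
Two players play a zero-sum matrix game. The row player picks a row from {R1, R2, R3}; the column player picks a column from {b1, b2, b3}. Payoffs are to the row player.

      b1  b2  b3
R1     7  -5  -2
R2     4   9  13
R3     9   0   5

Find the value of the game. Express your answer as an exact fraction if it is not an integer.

81/14

Row minima: R1 → -5, R2 → 4, R3 → 0; maximin = 4.
Column maxima: b1 → 9, b2 → 9, b3 → 13; minimax = 9.
4 ≠ 9, so there is no saddle point; optimal play is mixed.
R1 is strictly dominated by R3, so the row player never plays it.
b3 is strictly dominated by b2 (it gives the row player strictly more in every row), so the column player never plays it.
On the remaining 2×2 (R2, R3 vs b1, b2):
Let the row player play R2 with probability p. Expected payoff against b1: 4p + 9(1−p) = −5p + 9; against b2: 9p + 0(1−p) = 9p.
Setting these equal: −5p + 9 = 9p ⇒ −14p = -9 ⇒ p = 9/14, and the value is (-5)·(9/14) + 9 = 81/14.
For the column player: with q = P(b1), equating R2's and R3's payoffs gives −5q + 9 = 9q ⇒ q = 9/14.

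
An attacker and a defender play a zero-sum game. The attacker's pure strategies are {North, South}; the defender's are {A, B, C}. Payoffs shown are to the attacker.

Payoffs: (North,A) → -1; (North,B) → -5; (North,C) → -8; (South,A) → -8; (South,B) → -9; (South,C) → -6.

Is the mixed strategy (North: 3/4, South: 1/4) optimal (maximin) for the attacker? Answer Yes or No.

Against A this mix gives (3/4)·(-1) + (1/4)·(-8) = -11/4.
Against B this mix gives (3/4)·(-5) + (1/4)·(-9) = -6.
Against C this mix gives (3/4)·(-8) + (1/4)·(-6) = -15/2.
The defender will play C, holding the attacker to -15/2. Shifting weight toward the row that does better against C would raise this floor (the equalizing mix achieves -7 against both C and B), so the proposed strategy is not optimal.

No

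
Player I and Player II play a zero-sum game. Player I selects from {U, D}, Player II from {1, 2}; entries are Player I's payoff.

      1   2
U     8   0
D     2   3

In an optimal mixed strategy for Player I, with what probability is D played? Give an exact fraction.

Row minima: U → 0, D → 2; maximin = 2.
Column maxima: 1 → 8, 2 → 3; minimax = 3.
2 ≠ 3, so there is no saddle point; optimal play is mixed.
Let Player I play U with probability p. Expected payoff against 1: 8p + 2(1−p) = 6p + 2; against 2: 0p + 3(1−p) = −3p + 3.
Setting these equal: 6p + 2 = −3p + 3 ⇒ 9p = 1 ⇒ p = 1/9, and the value is (6)·(1/9) + 2 = 8/3.
For Player II: with q = P(1), equating U's and D's payoffs gives 8q = −q + 3 ⇒ q = 1/3.

8/9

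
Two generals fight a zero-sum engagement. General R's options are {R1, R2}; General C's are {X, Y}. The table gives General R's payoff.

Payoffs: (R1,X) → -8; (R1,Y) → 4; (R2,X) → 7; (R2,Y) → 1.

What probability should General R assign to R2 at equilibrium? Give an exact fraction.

2/3

Row minima: R1 → -8, R2 → 1; maximin = 1.
Column maxima: X → 7, Y → 4; minimax = 4.
1 ≠ 4, so there is no saddle point; optimal play is mixed.
Let General R play R1 with probability p. Expected payoff against X: (-8)p + 7(1−p) = −15p + 7; against Y: 4p + 1(1−p) = 3p + 1.
Setting these equal: −15p + 7 = 3p + 1 ⇒ −18p = -6 ⇒ p = 1/3, and the value is (-15)·(1/3) + 7 = 2.
For General C: with q = P(X), equating R1's and R2's payoffs gives −12q + 4 = 6q + 1 ⇒ q = 1/6.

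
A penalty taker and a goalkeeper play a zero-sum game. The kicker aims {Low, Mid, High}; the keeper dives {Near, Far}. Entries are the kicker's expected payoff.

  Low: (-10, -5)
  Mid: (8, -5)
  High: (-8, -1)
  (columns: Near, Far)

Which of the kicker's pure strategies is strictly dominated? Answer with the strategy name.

High gives a strictly higher payoff than Low against every column: -8 > -10, -1 > -5.
So Low is strictly dominated and the kicker never plays it.

Low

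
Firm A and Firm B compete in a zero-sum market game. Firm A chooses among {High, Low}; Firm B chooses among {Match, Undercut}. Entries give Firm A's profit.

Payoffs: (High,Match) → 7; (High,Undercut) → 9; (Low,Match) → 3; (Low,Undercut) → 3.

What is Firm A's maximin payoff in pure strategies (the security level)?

Row minima: High → 7, Low → 3.
The best of these is 7.

7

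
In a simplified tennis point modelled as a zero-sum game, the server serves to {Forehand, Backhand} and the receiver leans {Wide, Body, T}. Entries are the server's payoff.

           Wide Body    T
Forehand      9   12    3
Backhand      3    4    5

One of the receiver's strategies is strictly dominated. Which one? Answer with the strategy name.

Body

Wide holds the server's payoff strictly below Body in every row: 9 < 12, 3 < 4.
So Body is strictly dominated for the receiver.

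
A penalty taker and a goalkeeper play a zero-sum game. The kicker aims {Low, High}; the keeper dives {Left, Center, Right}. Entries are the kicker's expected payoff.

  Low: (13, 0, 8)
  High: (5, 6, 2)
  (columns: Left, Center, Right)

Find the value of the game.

4

Row minima: Low → 0, High → 2; maximin = 2.
Column maxima: Left → 13, Center → 6, Right → 8; minimax = 6.
2 ≠ 6, so there is no saddle point; optimal play is mixed.
Left is strictly dominated by Right (it gives the kicker strictly more in every row), so the keeper never plays it.
On the remaining 2×2 (Low, High vs Center, Right):
Let the kicker play Low with probability p. Expected payoff against Center: 0p + 6(1−p) = −6p + 6; against Right: 8p + 2(1−p) = 6p + 2.
Setting these equal: −6p + 6 = 6p + 2 ⇒ −12p = -4 ⇒ p = 1/3, and the value is (-6)·(1/3) + 6 = 4.
For the keeper: with q = P(Center), equating Low's and High's payoffs gives −8q + 8 = 4q + 2 ⇒ q = 1/2.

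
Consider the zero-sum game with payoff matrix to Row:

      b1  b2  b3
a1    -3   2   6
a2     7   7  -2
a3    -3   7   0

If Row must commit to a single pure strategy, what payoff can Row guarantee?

Row minima: a1 → -3, a2 → -2, a3 → -3.
The best of these is -2.

-2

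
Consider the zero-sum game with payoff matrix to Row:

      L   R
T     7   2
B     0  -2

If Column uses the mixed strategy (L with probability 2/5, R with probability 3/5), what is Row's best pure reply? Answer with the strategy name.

T

Expected payoff of T: (2/5)·7 + (3/5)·2 = 4.
Expected payoff of B: (2/5)·0 + (3/5)·(-2) = -6/5.
The largest is 4, so Row's best response is T.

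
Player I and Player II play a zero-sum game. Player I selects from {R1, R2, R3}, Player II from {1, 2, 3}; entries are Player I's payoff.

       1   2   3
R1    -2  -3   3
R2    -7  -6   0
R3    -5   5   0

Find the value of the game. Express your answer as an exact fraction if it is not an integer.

-25/11

Row minima: R1 → -3, R2 → -7, R3 → -5; maximin = -3.
Column maxima: 1 → -2, 2 → 5, 3 → 3; minimax = -2.
-3 ≠ -2, so there is no saddle point; optimal play is mixed.
R2 is strictly dominated by R1, so Player I never plays it.
3 is strictly dominated by 1 (it gives Player I strictly more in every row), so Player II never plays it.
On the remaining 2×2 (R1, R3 vs 1, 2):
Let Player I play R1 with probability p. Expected payoff against 1: (-2)p + (-5)(1−p) = 3p − 5; against 2: (-3)p + 5(1−p) = −8p + 5.
Setting these equal: 3p − 5 = −8p + 5 ⇒ 11p = 10 ⇒ p = 10/11, and the value is (3)·(10/11) − 5 = -25/11.
For Player II: with q = P(1), equating R1's and R3's payoffs gives q − 3 = −10q + 5 ⇒ q = 8/11.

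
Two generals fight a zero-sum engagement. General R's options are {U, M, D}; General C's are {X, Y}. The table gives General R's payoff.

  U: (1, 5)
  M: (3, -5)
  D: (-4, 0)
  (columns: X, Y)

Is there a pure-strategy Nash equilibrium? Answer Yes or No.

No

Row minima: U → 1, M → -5, D → -4; maximin = 1.
Column maxima: X → 3, Y → 5; minimax = 3.
1 ≠ 3, so no pure-strategy equilibrium exists.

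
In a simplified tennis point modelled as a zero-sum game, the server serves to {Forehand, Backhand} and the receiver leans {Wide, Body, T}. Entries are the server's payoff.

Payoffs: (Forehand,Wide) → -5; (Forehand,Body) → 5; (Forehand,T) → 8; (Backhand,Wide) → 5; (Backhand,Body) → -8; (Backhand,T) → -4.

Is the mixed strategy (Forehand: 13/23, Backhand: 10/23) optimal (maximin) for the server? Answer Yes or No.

Against Wide this mix gives (13/23)·(-5) + (10/23)·5 = -15/23.
Against Body this mix gives (13/23)·5 + (10/23)·(-8) = -15/23.
Against T this mix gives (13/23)·8 + (10/23)·(-4) = 64/23.
All of the receiver's active replies (Wide, Body) yield -15/23, and no column does worse for the server. The mix makes the receiver indifferent and guarantees -15/23, so it is optimal.

Yes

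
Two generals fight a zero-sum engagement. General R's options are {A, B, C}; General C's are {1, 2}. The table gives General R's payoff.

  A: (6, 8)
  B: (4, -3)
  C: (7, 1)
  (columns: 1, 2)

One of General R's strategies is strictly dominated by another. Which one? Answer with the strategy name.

A gives a strictly higher payoff than B against every column: 6 > 4, 8 > -3.
So B is strictly dominated and General R never plays it.

B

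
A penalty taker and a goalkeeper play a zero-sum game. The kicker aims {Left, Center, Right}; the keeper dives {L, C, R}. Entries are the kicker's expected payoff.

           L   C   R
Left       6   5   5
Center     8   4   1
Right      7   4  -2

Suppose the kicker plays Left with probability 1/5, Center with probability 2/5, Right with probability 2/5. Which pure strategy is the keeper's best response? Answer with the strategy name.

R

If the keeper plays L, the kicker's expected payoff is (1/5)·6 + (2/5)·8 + (2/5)·7 = 36/5.
If the keeper plays C, the kicker's expected payoff is (1/5)·5 + (2/5)·4 + (2/5)·4 = 21/5.
If the keeper plays R, the kicker's expected payoff is (1/5)·5 + (2/5)·1 + (2/5)·(-2) = 3/5.
The keeper minimizes the kicker's payoff; the smallest is 3/5, so the best response is R.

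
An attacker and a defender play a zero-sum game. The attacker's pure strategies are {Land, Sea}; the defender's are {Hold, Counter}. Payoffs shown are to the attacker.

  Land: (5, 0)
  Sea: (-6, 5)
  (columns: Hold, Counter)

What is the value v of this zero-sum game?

25/16

Row minima: Land → 0, Sea → -6; maximin = 0.
Column maxima: Hold → 5, Counter → 5; minimax = 5.
0 ≠ 5, so there is no saddle point; optimal play is mixed.
Let the attacker play Land with probability p. Expected payoff against Hold: 5p + (-6)(1−p) = 11p − 6; against Counter: 0p + 5(1−p) = −5p + 5.
Setting these equal: 11p − 6 = −5p + 5 ⇒ 16p = 11 ⇒ p = 11/16, and the value is (11)·(11/16) − 6 = 25/16.
For the defender: with q = P(Hold), equating Land's and Sea's payoffs gives 5q = −11q + 5 ⇒ q = 5/16.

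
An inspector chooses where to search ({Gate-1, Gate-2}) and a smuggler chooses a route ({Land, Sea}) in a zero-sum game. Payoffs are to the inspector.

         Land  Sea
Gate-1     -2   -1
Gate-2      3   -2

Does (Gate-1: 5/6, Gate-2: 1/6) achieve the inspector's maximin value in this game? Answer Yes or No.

Yes

Against Land this mix gives (5/6)·(-2) + (1/6)·3 = -7/6.
Against Sea this mix gives (5/6)·(-1) + (1/6)·(-2) = -7/6.
All of the smuggler's active replies (Land, Sea) yield -7/6, and no column does worse for the inspector. The mix makes the smuggler indifferent and guarantees -7/6, so it is optimal.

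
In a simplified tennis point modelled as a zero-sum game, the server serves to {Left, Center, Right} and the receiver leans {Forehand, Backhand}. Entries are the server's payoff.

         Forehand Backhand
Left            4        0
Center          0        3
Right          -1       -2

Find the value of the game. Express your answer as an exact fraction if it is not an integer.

12/7

Row minima: Left → 0, Center → 0, Right → -2; maximin = 0.
Column maxima: Forehand → 4, Backhand → 3; minimax = 3.
0 ≠ 3, so there is no saddle point; optimal play is mixed.
Right is strictly dominated by Left, so the server never plays it.
On the remaining 2×2 (Left, Center vs Forehand, Backhand):
Let the server play Left with probability p. Expected payoff against Forehand: 4p + 0(1−p) = 4p; against Backhand: 0p + 3(1−p) = −3p + 3.
Setting these equal: 4p = −3p + 3 ⇒ 7p = 3 ⇒ p = 3/7, and the value is (4)·(3/7) = 12/7.
For the receiver: with q = P(Forehand), equating Left's and Center's payoffs gives 4q = −3q + 3 ⇒ q = 3/7.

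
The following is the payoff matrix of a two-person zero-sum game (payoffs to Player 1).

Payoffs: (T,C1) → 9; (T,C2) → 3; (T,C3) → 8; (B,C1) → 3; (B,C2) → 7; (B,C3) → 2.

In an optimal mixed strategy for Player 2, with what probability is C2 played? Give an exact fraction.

3/5

Row minima: T → 3, B → 2; maximin = 3.
Column maxima: C1 → 9, C2 → 7, C3 → 8; minimax = 7.
3 ≠ 7, so there is no saddle point; optimal play is mixed.
C1 is strictly dominated by C3 (it gives Player 1 strictly more in every row), so Player 2 never plays it.
On the remaining 2×2 (T, B vs C2, C3):
Let Player 1 play T with probability p. Expected payoff against C2: 3p + 7(1−p) = −4p + 7; against C3: 8p + 2(1−p) = 6p + 2.
Setting these equal: −4p + 7 = 6p + 2 ⇒ −10p = -5 ⇒ p = 1/2, and the value is (-4)·(1/2) + 7 = 5.
For Player 2: with q = P(C2), equating T's and B's payoffs gives −5q + 8 = 5q + 2 ⇒ q = 3/5.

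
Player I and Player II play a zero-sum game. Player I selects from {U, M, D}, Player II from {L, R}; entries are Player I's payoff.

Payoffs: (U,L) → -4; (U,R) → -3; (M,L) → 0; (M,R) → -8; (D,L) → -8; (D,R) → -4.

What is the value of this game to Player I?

-32/9

Row minima: U → -4, M → -8, D → -8; maximin = -4.
Column maxima: L → 0, R → -3; minimax = -3.
-4 ≠ -3, so there is no saddle point; optimal play is mixed.
D is strictly dominated by U, so Player I never plays it.
On the remaining 2×2 (U, M vs L, R):
Let Player I play U with probability p. Expected payoff against L: (-4)p + 0(1−p) = −4p; against R: (-3)p + (-8)(1−p) = 5p − 8.
Setting these equal: −4p = 5p − 8 ⇒ −9p = -8 ⇒ p = 8/9, and the value is (-4)·(8/9) = -32/9.
For Player II: with q = P(L), equating U's and M's payoffs gives −q − 3 = 8q − 8 ⇒ q = 5/9.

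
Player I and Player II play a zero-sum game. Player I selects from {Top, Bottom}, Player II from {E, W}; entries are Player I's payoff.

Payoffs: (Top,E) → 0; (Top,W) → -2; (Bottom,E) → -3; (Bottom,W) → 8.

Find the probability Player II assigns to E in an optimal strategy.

Row minima: Top → -2, Bottom → -3; maximin = -2.
Column maxima: E → 0, W → 8; minimax = 0.
-2 ≠ 0, so there is no saddle point; optimal play is mixed.
Let Player I play Top with probability p. Expected payoff against E: 0p + (-3)(1−p) = 3p − 3; against W: (-2)p + 8(1−p) = −10p + 8.
Setting these equal: 3p − 3 = −10p + 8 ⇒ 13p = 11 ⇒ p = 11/13, and the value is (3)·(11/13) − 3 = -6/13.
For Player II: with q = P(E), equating Top's and Bottom's payoffs gives 2q − 2 = −11q + 8 ⇒ q = 10/13.

10/13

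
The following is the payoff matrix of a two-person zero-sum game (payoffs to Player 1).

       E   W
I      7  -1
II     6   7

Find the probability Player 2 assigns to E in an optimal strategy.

8/9

Row minima: I → -1, II → 6; maximin = 6.
Column maxima: E → 7, W → 7; minimax = 7.
6 ≠ 7, so there is no saddle point; optimal play is mixed.
Let Player 1 play I with probability p. Expected payoff against E: 7p + 6(1−p) = p + 6; against W: (-1)p + 7(1−p) = −8p + 7.
Setting these equal: p + 6 = −8p + 7 ⇒ 9p = 1 ⇒ p = 1/9, and the value is (1)·(1/9) + 6 = 55/9.
For Player 2: with q = P(E), equating I's and II's payoffs gives 8q − 1 = −q + 7 ⇒ q = 8/9.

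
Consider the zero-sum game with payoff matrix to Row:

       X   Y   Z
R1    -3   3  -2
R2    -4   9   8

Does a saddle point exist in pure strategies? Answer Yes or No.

Row minima: R1 → -3, R2 → -4; maximin = -3.
Column maxima: X → -3, Y → 9, Z → 8; minimax = -3.
maximin = minimax = -3, so a saddle point exists.

Yes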